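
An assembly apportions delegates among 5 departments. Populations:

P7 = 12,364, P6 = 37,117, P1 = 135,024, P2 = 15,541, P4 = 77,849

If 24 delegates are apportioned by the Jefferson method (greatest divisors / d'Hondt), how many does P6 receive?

3

Standard divisor 277895/24 ≈ 11578.958; standard quotas: P7 1.068, P6 3.206, P1 11.661, P2 1.342, P4 6.723.
Rounding down gives 1, 3, 11, 1, 6 = 22 seats, so the divisor must be adjusted.
With modified divisor 10800: modified quotas P7 1.145, P6 3.437, P1 12.502, P2 1.439, P4 7.208.
Rounding down: P7 1, P6 3, P1 12, P2 1, P4 7 (total 24).
P6 receives 3.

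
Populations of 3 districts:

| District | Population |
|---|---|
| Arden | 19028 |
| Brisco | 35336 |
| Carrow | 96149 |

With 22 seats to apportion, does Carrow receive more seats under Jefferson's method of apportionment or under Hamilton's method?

Jefferson: Arden 2, Brisco 5, Carrow 15.
Hamilton: Arden 3, Brisco 5, Carrow 14.
Carrow gets 15 under Jefferson and 14 under Hamilton.

Jefferson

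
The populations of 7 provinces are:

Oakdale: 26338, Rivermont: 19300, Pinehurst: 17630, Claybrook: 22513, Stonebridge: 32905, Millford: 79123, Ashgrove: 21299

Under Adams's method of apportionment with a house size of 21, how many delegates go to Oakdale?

Standard divisor 219108/21 ≈ 10433.714; standard quotas: Oakdale 2.524, Rivermont 1.850, Pinehurst 1.690, Claybrook 2.158, Stonebridge 3.154, Millford 7.583, Ashgrove 2.041.
Rounding up gives 3, 2, 2, 3, 4, 8, 3 = 25 seats, so the divisor must be adjusted.
With modified divisor 12200: modified quotas Oakdale 2.159, Rivermont 1.582, Pinehurst 1.445, Claybrook 1.845, Stonebridge 2.697, Millford 6.485, Ashgrove 1.746.
Rounding up: Oakdale 3, Rivermont 2, Pinehurst 2, Claybrook 2, Stonebridge 3, Millford 7, Ashgrove 2 (total 21).
Oakdale receives 3.

3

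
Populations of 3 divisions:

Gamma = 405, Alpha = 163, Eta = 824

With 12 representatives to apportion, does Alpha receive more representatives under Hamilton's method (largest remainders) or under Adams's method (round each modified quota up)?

Hamilton: Gamma 4, Alpha 1, Eta 7.
Adams: Gamma 3, Alpha 2, Eta 7.
Alpha gets 1 under Hamilton and 2 under Adams.

Adams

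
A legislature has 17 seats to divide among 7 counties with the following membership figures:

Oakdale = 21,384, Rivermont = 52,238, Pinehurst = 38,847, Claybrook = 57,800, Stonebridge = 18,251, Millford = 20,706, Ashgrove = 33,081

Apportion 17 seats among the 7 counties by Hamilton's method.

Standard divisor: 242307 ÷ 17 ≈ 14253.353.
Standard quotas: Oakdale 1.5003, Rivermont 3.6650, Pinehurst 2.7255, Claybrook 4.0552, Stonebridge 1.2805, Millford 1.4527, Ashgrove 2.3209.
Lower quotas: Oakdale 1, Rivermont 3, Pinehurst 2, Claybrook 4, Stonebridge 1, Millford 1, Ashgrove 2 (sum 14, leaving 3 seats).
Remainders in descending order: Pinehurst 0.7255, Rivermont 0.6650, Oakdale 0.5003, Millford 0.4527, Ashgrove 0.3209, Stonebridge 0.2805, Claybrook 0.0552.
The surplus seats go to Pinehurst, Rivermont, Oakdale.

Oakdale 2; Rivermont 4; Pinehurst 3; Claybrook 4; Stonebridge 1; Millford 1; Ashgrove 2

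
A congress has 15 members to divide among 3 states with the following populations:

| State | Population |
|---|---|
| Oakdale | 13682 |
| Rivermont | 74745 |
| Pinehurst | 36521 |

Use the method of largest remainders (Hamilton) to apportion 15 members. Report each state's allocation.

Standard divisor: 124948 ÷ 15 ≈ 8329.867.
Standard quotas: Oakdale 1.6425, Rivermont 8.9731, Pinehurst 4.3843.
Lower quotas: Oakdale 1, Rivermont 8, Pinehurst 4 (sum 13, leaving 2 seats).
Remainders in descending order: Rivermont 0.9731, Oakdale 0.6425, Pinehurst 0.3843.
Largest remainders: Rivermont, Oakdale receive the extra seats.

Oakdale 2, Rivermont 9, Pinehurst 4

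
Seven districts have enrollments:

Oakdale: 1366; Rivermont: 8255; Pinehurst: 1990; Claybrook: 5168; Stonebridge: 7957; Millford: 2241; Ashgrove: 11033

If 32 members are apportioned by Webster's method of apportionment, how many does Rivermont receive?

Standard divisor 38010/32 ≈ 1187.812; standard quotas: Oakdale 1.150, Rivermont 6.950, Pinehurst 1.675, Claybrook 4.351, Stonebridge 6.699, Millford 1.887, Ashgrove 9.289.
Rounding to the nearest integer gives Oakdale 1, Rivermont 7, Pinehurst 2, Claybrook 4, Stonebridge 7, Millford 2, Ashgrove 9 — total 32, matching the house size, so no adjustment is needed.
Rivermont receives 7.

7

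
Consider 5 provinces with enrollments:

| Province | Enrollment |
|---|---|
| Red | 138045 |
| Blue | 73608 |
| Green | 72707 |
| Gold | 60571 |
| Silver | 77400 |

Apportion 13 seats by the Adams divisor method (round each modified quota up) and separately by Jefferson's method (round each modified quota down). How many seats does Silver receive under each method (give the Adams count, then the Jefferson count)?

3 and 2

Adams: Red 4, Blue 2, Green 2, Gold 2, Silver 3.
Jefferson: Red 5, Blue 2, Green 2, Gold 2, Silver 2.
Silver gets 3 under Adams and 2 under Jefferson.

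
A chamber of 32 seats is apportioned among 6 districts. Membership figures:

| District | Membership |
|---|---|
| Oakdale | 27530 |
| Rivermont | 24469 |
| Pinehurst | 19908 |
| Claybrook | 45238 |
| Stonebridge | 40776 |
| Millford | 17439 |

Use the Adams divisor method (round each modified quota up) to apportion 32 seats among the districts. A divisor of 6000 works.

With modified divisor 6000: modified quotas Oakdale 4.588, Rivermont 4.078, Pinehurst 3.318, Claybrook 7.540, Stonebridge 6.796, Millford 2.906.
Rounding up: Oakdale 5, Rivermont 5, Pinehurst 4, Claybrook 8, Stonebridge 7, Millford 3 (total 32).

Oakdale: 5; Rivermont: 5; Pinehurst: 4; Claybrook: 8; Stonebridge: 7; Millford: 3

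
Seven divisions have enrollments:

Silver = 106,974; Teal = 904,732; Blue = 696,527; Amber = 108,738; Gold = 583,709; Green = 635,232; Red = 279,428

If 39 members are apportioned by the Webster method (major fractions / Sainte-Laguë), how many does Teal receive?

Standard divisor 3315340/39 ≈ 85008.718; standard quotas: Silver 1.258, Teal 10.643, Blue 8.194, Amber 1.279, Gold 6.866, Green 7.473, Red 3.287.
Rounding to the nearest integer gives 1, 11, 8, 1, 7, 7, 3 = 38 seats, so the divisor must be adjusted.
With modified divisor 83300: modified quotas Silver 1.284, Teal 10.861, Blue 8.362, Amber 1.305, Gold 7.007, Green 7.626, Red 3.354.
Rounding to the nearest integer: Silver 1, Teal 11, Blue 8, Amber 1, Gold 7, Green 8, Red 3 (total 39).
Teal receives 11.

11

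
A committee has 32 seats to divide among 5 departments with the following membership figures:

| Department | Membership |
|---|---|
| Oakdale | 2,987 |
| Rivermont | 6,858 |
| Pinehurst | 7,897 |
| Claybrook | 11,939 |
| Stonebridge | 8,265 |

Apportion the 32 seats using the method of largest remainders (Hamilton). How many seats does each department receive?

Oakdale 2; Rivermont 6; Pinehurst 7; Claybrook 10; Stonebridge 7

Standard divisor: 37946 ÷ 32 ≈ 1185.812.
Standard quotas: Oakdale 2.5189, Rivermont 5.7834, Pinehurst 6.6596, Claybrook 10.0682, Stonebridge 6.9699.
Lower quotas: Oakdale 2, Rivermont 5, Pinehurst 6, Claybrook 10, Stonebridge 6 (sum 29, leaving 3 seats).
Remainders in descending order: Stonebridge 0.9699, Rivermont 0.7834, Pinehurst 0.6596, Oakdale 0.5189, Claybrook 0.0682.
Largest remainders: Stonebridge, Rivermont, Pinehurst receive the extra seats.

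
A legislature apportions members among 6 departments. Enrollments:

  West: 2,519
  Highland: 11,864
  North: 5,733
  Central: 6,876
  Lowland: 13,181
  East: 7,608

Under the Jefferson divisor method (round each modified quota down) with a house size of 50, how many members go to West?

Standard divisor 47781/50 ≈ 955.62; standard quotas: West 2.636, Highland 12.415, North 5.999, Central 7.195, Lowland 13.793, East 7.961.
Rounding down gives 2, 12, 5, 7, 13, 7 = 46 seats, so the divisor must be adjusted.
With modified divisor 900: modified quotas West 2.799, Highland 13.182, North 6.370, Central 7.640, Lowland 14.646, East 8.453.
Rounding down: West 2, Highland 13, North 6, Central 7, Lowland 14, East 8 (total 50).
West receives 2.

2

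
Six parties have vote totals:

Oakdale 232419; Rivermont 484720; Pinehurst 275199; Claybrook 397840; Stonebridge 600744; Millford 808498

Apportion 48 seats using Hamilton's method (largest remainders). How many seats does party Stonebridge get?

10

The standard divisor is 2799420/48 ≈ 58321.25.
Standard quotas: Oakdale 3.9852, Rivermont 8.3112, Pinehurst 4.7187, Claybrook 6.8215, Stonebridge 10.3006, Millford 13.8628.
Lower quotas: Oakdale 3, Rivermont 8, Pinehurst 4, Claybrook 6, Stonebridge 10, Millford 13 (sum 44, leaving 4 seats).
Remainders in descending order: Oakdale 0.9852, Millford 0.8628, Claybrook 0.8215, Pinehurst 0.7187, Rivermont 0.3112, Stonebridge 0.3006.
Largest remainders: Oakdale, Millford, Claybrook, Pinehurst receive the extra seats.
Stonebridge receives 10.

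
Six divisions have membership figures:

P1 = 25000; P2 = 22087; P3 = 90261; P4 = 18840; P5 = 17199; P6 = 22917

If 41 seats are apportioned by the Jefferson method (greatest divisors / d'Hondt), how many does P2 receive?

Standard divisor 196304/41 ≈ 4787.902; standard quotas: P1 5.221, P2 4.613, P3 18.852, P4 3.935, P5 3.592, P6 4.786.
Rounding down gives 5, 4, 18, 3, 3, 4 = 37 seats, so the divisor must be adjusted.
With modified divisor 4500: modified quotas P1 5.556, P2 4.908, P3 20.058, P4 4.187, P5 3.822, P6 5.093.
Rounding down: P1 5, P2 4, P3 20, P4 4, P5 3, P6 5 (total 41).
P2 receives 4.

4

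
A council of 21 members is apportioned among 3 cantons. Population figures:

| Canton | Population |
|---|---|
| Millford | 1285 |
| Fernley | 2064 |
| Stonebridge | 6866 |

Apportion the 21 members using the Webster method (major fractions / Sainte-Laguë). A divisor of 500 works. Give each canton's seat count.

With modified divisor 500: modified quotas Millford 2.570, Fernley 4.128, Stonebridge 13.732.
Rounding to the nearest integer: Millford 3, Fernley 4, Stonebridge 14 (total 21).

Millford=3, Fernley=4, Stonebridge=14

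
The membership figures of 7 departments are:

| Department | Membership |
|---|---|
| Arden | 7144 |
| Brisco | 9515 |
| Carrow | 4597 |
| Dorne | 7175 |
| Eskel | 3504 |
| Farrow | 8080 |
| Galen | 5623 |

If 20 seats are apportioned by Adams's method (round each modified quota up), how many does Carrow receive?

2

Standard divisor 45638/20 ≈ 2281.9; standard quotas: Arden 3.131, Brisco 4.170, Carrow 2.015, Dorne 3.144, Eskel 1.536, Farrow 3.541, Galen 2.464.
Rounding up gives 4, 5, 3, 4, 2, 4, 3 = 25 seats, so the divisor must be adjusted.
With modified divisor 2750: modified quotas Arden 2.598, Brisco 3.460, Carrow 1.672, Dorne 2.609, Eskel 1.274, Farrow 2.938, Galen 2.045.
Rounding up: Arden 3, Brisco 4, Carrow 2, Dorne 3, Eskel 2, Farrow 3, Galen 3 (total 20).
Carrow receives 2.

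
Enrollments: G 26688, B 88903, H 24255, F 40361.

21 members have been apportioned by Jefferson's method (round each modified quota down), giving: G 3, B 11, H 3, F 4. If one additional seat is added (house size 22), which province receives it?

Priority for the next seat is population ÷ (current seats + 1).
Priorities: G 6672.000, B 7408.583, H 6063.750, F 8072.200.
Highest priority: F.

F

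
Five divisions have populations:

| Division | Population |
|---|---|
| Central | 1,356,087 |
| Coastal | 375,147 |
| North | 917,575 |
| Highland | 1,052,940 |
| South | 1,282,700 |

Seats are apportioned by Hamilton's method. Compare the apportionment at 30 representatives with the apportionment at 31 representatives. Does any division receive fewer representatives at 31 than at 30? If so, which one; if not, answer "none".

none

At 30 seats: Central 8, Coastal 2, North 6, Highland 6, South 8.
At 31 seats: Central 8, Coastal 2, North 6, Highland 7, South 8.
No division's allocation decreased.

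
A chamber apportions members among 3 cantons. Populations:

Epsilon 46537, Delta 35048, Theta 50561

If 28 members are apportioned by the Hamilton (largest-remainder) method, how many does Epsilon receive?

10

Standard divisor: 132146 ÷ 28 ≈ 4719.5.
Standard quotas: Epsilon 9.8606, Delta 7.4262, Theta 10.7132.
Lower quotas: Epsilon 9, Delta 7, Theta 10 (sum 26, leaving 2 seats).
Remainders in descending order: Epsilon 0.8606, Theta 0.7132, Delta 0.4262.
Largest remainders: Epsilon, Theta receive the extra seats.
Epsilon receives 10.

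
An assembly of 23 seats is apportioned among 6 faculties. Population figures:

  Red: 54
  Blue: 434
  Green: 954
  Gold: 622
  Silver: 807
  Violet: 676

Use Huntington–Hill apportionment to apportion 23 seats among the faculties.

With divisor 163: modified quotas Red 0.331, Blue 2.663, Green 5.853, Gold 3.816, Silver 4.951, Violet 4.147.
Geometric-mean thresholds: Red (min 1), Blue √(2·3)=2.449, Green √(5·6)=5.477, Gold √(3·4)=3.464, Silver √(4·5)=4.472, Violet √(4·5)=4.472.
Each quota rounded against its threshold gives Red 1, Blue 3, Green 6, Gold 4, Silver 5, Violet 4 (total 23).

Red: 1, Blue: 3, Green: 6, Gold: 4, Silver: 5, Violet: 4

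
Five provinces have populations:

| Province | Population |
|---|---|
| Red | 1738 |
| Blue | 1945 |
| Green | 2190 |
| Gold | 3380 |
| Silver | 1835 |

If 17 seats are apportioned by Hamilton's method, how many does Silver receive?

3

Total 11088; standard divisor 11088/17 ≈ 652.235.
Standard quotas: Red 2.665, Blue 2.982, Green 3.358, Gold 5.182, Silver 2.813.
Lower quotas: Red 2, Blue 2, Green 3, Gold 5, Silver 2 (sum 14, leaving 3 seats).
Remainders in descending order: Blue 0.982, Silver 0.813, Red 0.665, Green 0.358, Gold 0.182.
The surplus seats go to Blue, Silver, Red.
Silver receives 3.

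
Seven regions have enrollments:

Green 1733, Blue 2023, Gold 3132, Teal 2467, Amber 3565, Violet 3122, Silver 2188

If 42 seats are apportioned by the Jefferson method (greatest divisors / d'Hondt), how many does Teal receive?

Standard divisor 18230/42 ≈ 434.048; standard quotas: Green 3.993, Blue 4.661, Gold 7.216, Teal 5.684, Amber 8.213, Violet 7.193, Silver 5.041.
Rounding down gives 3, 4, 7, 5, 8, 7, 5 = 39 seats, so the divisor must be adjusted.
With modified divisor 400: modified quotas Green 4.332, Blue 5.058, Gold 7.830, Teal 6.168, Amber 8.912, Violet 7.805, Silver 5.470.
Rounding down: Green 4, Blue 5, Gold 7, Teal 6, Amber 8, Violet 7, Silver 5 (total 42).
Teal receives 6.

6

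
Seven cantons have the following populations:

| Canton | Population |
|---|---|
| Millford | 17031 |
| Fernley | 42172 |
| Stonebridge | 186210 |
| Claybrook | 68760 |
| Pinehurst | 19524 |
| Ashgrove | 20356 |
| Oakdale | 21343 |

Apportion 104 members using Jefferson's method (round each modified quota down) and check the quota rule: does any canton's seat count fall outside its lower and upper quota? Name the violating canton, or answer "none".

Stonebridge

Standard quotas: Millford 4.718, Fernley 11.683, Stonebridge 51.588, Claybrook 19.049, Pinehurst 5.409, Ashgrove 5.639, Oakdale 5.913.
Jefferson allocation: Millford 4, Fernley 12, Stonebridge 53, Claybrook 19, Pinehurst 5, Ashgrove 5, Oakdale 6.
Stonebridge has quota 51.588 (lower 51, upper 52) but receives 53 — outside the quota interval.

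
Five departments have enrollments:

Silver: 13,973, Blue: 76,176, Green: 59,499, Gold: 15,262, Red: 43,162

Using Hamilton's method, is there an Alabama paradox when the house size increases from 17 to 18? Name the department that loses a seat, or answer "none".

none

At 17 seats: Silver 1, Blue 6, Green 5, Gold 1, Red 4.
At 18 seats: Silver 1, Blue 7, Green 5, Gold 1, Red 4.
No department's allocation decreased.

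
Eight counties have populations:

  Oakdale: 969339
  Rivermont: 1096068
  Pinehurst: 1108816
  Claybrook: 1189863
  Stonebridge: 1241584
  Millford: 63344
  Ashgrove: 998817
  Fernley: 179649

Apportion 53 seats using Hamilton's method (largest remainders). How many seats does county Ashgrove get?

Total 6847480; standard divisor 6847480/53 ≈ 129197.736.
Standard quotas: Oakdale 7.5028, Rivermont 8.4836, Pinehurst 8.5823, Claybrook 9.2096, Stonebridge 9.6100, Millford 0.4903, Ashgrove 7.7309, Fernley 1.3905.
Lower quotas: Oakdale 7, Rivermont 8, Pinehurst 8, Claybrook 9, Stonebridge 9, Millford 0, Ashgrove 7, Fernley 1 (sum 49, leaving 4 seats).
Remainders in descending order: Ashgrove 0.7309, Stonebridge 0.6100, Pinehurst 0.5823, Oakdale 0.5028, Millford 0.4903, Rivermont 0.4836, Fernley 0.3905, Claybrook 0.2096.
Largest remainders: Ashgrove, Stonebridge, Pinehurst, Oakdale receive the extra seats.
Ashgrove receives 8.

8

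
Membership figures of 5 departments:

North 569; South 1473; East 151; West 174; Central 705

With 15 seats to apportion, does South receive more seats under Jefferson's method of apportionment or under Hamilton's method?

Jefferson: North 3, South 8, East 0, West 0, Central 4.
Hamilton: North 3, South 7, East 1, West 1, Central 3.
South gets 8 under Jefferson and 7 under Hamilton.

Jefferson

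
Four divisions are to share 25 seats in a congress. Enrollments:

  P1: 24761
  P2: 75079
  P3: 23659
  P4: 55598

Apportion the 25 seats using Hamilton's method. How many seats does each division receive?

The standard divisor is 179097/25 ≈ 7163.88.
Standard quotas: P1 3.4564, P2 10.4802, P3 3.3025, P4 7.7609.
Lower quotas: P1 3, P2 10, P3 3, P4 7 (sum 23, leaving 2 seats).
Remainders in descending order: P4 0.7609, P2 0.4802, P1 0.4564, P3 0.3025.
The surplus seats go to P4, P2.

P1 3, P2 11, P3 3, P4 8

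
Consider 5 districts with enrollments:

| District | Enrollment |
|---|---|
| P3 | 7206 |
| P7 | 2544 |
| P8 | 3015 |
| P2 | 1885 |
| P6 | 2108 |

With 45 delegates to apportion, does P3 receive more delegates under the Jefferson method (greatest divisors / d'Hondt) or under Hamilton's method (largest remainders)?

Jefferson

Jefferson: P3 20, P7 7, P8 8, P2 5, P6 5.
Hamilton: P3 19, P7 7, P8 8, P2 5, P6 6.
P3 gets 20 under Jefferson and 19 under Hamilton.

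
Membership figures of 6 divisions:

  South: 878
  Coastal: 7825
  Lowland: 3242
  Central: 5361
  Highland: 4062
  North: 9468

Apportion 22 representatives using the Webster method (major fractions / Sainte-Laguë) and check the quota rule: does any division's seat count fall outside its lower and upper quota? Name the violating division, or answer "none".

Standard quotas: South 0.626, Coastal 5.583, Lowland 2.313, Central 3.825, Highland 2.898, North 6.755.
Webster allocation: South 1, Coastal 5, Lowland 2, Central 4, Highland 3, North 7.
Every allocation lies between the lower and upper quota.

none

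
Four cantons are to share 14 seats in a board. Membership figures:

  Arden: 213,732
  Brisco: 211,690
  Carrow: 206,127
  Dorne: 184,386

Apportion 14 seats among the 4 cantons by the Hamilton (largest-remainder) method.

Total 815935; standard divisor 815935/14 ≈ 58281.071.
Standard quotas: Arden 3.6673, Brisco 3.6322, Carrow 3.5368, Dorne 3.1637.
Lower quotas: Arden 3, Brisco 3, Carrow 3, Dorne 3 (sum 12, leaving 2 seats).
Remainders in descending order: Arden 0.6673, Brisco 0.6322, Carrow 0.5368, Dorne 0.1637.
The surplus seats go to Arden, Brisco.

Arden 4, Brisco 4, Carrow 3, Dorne 3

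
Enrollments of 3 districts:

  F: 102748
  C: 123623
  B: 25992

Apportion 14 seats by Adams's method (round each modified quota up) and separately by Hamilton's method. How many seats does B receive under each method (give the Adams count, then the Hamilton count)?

Adams: F 5, C 7, B 2.
Hamilton: F 6, C 7, B 1.
B gets 2 under Adams and 1 under Hamilton.

2 and 1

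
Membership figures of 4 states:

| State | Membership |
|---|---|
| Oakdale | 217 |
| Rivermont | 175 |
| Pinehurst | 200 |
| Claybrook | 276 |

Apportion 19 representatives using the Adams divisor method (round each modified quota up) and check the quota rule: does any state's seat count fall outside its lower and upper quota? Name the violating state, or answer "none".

Standard quotas: Oakdale 4.750, Rivermont 3.831, Pinehurst 4.378, Claybrook 6.041.
Adams allocation: Oakdale 5, Rivermont 4, Pinehurst 4, Claybrook 6.
Every allocation lies between the lower and upper quota.

none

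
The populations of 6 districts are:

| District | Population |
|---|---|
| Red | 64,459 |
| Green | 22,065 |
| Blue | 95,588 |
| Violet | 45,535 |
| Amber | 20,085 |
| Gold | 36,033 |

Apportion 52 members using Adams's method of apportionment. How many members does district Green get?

Standard divisor 283765/52 ≈ 5457.019; standard quotas: Red 11.812, Green 4.043, Blue 17.517, Violet 8.344, Amber 3.681, Gold 6.603.
Rounding up gives 12, 5, 18, 9, 4, 7 = 55 seats, so the divisor must be adjusted.
With modified divisor 5800: modified quotas Red 11.114, Green 3.804, Blue 16.481, Violet 7.851, Amber 3.463, Gold 6.213.
Rounding up: Red 12, Green 4, Blue 17, Violet 8, Amber 4, Gold 7 (total 52).
Green receives 4.

4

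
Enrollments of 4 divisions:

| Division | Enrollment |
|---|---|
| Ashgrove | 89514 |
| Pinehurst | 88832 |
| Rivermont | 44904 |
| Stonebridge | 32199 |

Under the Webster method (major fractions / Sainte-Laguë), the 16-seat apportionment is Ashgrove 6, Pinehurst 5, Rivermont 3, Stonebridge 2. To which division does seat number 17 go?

Priority for the next seat is population ÷ (current seats + 0.5).
Priorities: Ashgrove 13771.385, Pinehurst 16151.273, Rivermont 12829.714, Stonebridge 12879.600.
Highest priority: Pinehurst.

Pinehurst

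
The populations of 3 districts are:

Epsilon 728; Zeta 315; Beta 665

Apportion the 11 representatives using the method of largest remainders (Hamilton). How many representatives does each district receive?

Epsilon 5, Zeta 2, Beta 4

Total 1708; standard divisor 1708/11 ≈ 155.273.
Standard quotas: Epsilon 4.689, Zeta 2.029, Beta 4.283.
Lower quotas: Epsilon 4, Zeta 2, Beta 4 (sum 10, leaving 1 seat).
Remainders in descending order: Epsilon 0.689, Beta 0.283, Zeta 0.029.
Largest remainder: Epsilon receives the extra seat.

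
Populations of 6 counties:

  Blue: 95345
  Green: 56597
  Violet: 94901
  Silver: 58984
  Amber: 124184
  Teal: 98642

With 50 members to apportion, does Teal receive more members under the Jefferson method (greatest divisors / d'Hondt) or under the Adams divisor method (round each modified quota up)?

Jefferson

Jefferson: Blue 9, Green 5, Violet 9, Silver 5, Amber 12, Teal 10.
Adams: Blue 9, Green 6, Violet 9, Silver 6, Amber 11, Teal 9.
Teal gets 10 under Jefferson and 9 under Adams.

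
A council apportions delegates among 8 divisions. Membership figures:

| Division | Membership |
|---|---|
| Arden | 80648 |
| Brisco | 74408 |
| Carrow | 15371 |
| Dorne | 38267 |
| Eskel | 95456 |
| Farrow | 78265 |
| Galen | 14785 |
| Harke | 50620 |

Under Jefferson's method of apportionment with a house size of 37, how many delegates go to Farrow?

Standard divisor 447820/37 ≈ 12103.243; standard quotas: Arden 6.663, Brisco 6.148, Carrow 1.270, Dorne 3.162, Eskel 7.887, Farrow 6.466, Galen 1.222, Harke 4.182.
Rounding down gives 6, 6, 1, 3, 7, 6, 1, 4 = 34 seats, so the divisor must be adjusted.
With modified divisor 10900: modified quotas Arden 7.399, Brisco 6.826, Carrow 1.410, Dorne 3.511, Eskel 8.757, Farrow 7.180, Galen 1.356, Harke 4.644.
Rounding down: Arden 7, Brisco 6, Carrow 1, Dorne 3, Eskel 8, Farrow 7, Galen 1, Harke 4 (total 37).
Farrow receives 7.

7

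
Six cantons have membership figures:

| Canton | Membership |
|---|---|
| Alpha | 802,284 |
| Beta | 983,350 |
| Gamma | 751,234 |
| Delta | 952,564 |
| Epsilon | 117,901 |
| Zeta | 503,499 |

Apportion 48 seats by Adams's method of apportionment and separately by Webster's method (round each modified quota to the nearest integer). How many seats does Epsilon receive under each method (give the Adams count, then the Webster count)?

Adams: Alpha 9, Beta 11, Gamma 9, Delta 11, Epsilon 2, Zeta 6.
Webster: Alpha 9, Beta 12, Gamma 9, Delta 11, Epsilon 1, Zeta 6.
Epsilon gets 2 under Adams and 1 under Webster.

2 and 1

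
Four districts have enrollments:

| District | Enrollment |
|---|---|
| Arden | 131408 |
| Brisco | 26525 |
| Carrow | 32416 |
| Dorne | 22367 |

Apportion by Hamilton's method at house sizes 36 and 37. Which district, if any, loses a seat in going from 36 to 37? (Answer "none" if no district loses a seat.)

At 36 seats: Arden 22, Brisco 5, Carrow 5, Dorne 4.
At 37 seats: Arden 23, Brisco 4, Carrow 6, Dorne 4.
Brisco drops from 5 to 4.

Brisco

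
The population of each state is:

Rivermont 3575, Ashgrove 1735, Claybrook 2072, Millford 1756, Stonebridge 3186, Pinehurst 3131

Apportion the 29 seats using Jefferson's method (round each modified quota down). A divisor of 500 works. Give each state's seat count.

Rivermont: 7; Ashgrove: 3; Claybrook: 4; Millford: 3; Stonebridge: 6; Pinehurst: 6

With modified divisor 500: modified quotas Rivermont 7.150, Ashgrove 3.470, Claybrook 4.144, Millford 3.512, Stonebridge 6.372, Pinehurst 6.262.
Rounding down: Rivermont 7, Ashgrove 3, Claybrook 4, Millford 3, Stonebridge 6, Pinehurst 6 (total 29).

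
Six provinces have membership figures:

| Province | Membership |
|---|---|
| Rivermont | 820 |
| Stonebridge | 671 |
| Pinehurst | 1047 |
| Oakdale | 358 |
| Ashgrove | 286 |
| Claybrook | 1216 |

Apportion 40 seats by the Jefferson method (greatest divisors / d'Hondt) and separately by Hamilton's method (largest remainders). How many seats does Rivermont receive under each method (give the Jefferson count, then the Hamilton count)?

8 and 7

Jefferson: Rivermont 8, Stonebridge 6, Pinehurst 10, Oakdale 3, Ashgrove 2, Claybrook 11.
Hamilton: Rivermont 7, Stonebridge 6, Pinehurst 10, Oakdale 3, Ashgrove 3, Claybrook 11.
Rivermont gets 8 under Jefferson and 7 under Hamilton.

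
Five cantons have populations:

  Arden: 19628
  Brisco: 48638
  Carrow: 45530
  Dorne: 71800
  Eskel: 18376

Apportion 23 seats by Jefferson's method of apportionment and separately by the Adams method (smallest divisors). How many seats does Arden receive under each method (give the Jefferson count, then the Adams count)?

2 and 3

Jefferson: Arden 2, Brisco 6, Carrow 5, Dorne 8, Eskel 2.
Adams: Arden 3, Brisco 5, Carrow 5, Dorne 8, Eskel 2.
Arden gets 2 under Jefferson and 3 under Adams.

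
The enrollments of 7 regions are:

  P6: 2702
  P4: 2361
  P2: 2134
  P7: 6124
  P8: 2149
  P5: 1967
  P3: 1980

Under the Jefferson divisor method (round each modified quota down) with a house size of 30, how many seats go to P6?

Standard divisor 19417/30 ≈ 647.233; standard quotas: P6 4.175, P4 3.648, P2 3.297, P7 9.462, P8 3.320, P5 3.039, P3 3.059.
Rounding down gives 4, 3, 3, 9, 3, 3, 3 = 28 seats, so the divisor must be adjusted.
With modified divisor 570: modified quotas P6 4.740, P4 4.142, P2 3.744, P7 10.744, P8 3.770, P5 3.451, P3 3.474.
Rounding down: P6 4, P4 4, P2 3, P7 10, P8 3, P5 3, P3 3 (total 30).
P6 receives 4.

4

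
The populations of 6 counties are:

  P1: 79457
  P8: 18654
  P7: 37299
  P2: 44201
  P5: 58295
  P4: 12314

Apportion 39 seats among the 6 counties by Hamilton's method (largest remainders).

P1: 12, P8: 3, P7: 6, P2: 7, P5: 9, P4: 2

The standard divisor is 250220/39 ≈ 6415.897.
Standard quotas: P1 12.3844, P8 2.9075, P7 5.8135, P2 6.8893, P5 9.0860, P4 1.9193.
Lower quotas: P1 12, P8 2, P7 5, P2 6, P5 9, P4 1 (sum 35, leaving 4 seats).
Remainders in descending order: P4 0.9193, P8 0.9075, P2 0.8893, P7 0.8135, P1 0.3844, P5 0.0860.
Largest remainders: P4, P8, P2, P7 receive the extra seats.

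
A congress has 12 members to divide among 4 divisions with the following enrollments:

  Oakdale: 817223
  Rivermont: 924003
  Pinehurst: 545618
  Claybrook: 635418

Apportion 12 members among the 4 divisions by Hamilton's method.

The standard divisor is 2922262/12 ≈ 243521.833.
Standard quotas: Oakdale 3.3559, Rivermont 3.7943, Pinehurst 2.2405, Claybrook 2.6093.
Lower quotas: Oakdale 3, Rivermont 3, Pinehurst 2, Claybrook 2 (sum 10, leaving 2 seats).
Remainders in descending order: Rivermont 0.7943, Claybrook 0.6093, Oakdale 0.3559, Pinehurst 0.2405.
Largest remainders: Rivermont, Claybrook receive the extra seats.

Oakdale 3; Rivermont 4; Pinehurst 2; Claybrook 3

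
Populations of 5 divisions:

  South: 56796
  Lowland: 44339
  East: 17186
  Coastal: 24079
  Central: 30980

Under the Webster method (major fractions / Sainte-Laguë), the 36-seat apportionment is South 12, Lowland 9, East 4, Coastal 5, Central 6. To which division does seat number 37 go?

Priority for the next seat is population ÷ (current seats + 0.5).
Priorities: South 4543.680, Lowland 4667.263, East 3819.111, Coastal 4378.000, Central 4766.154.
Highest priority: Central.

Central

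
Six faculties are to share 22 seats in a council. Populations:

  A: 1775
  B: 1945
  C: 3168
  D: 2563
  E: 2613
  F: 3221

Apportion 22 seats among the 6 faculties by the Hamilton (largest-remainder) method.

Total 15285; standard divisor 15285/22 ≈ 694.773.
Standard quotas: A 2.555, B 2.799, C 4.560, D 3.689, E 3.761, F 4.636.
Lower quotas: A 2, B 2, C 4, D 3, E 3, F 4 (sum 18, leaving 4 seats).
Remainders in descending order: B 0.799, E 0.761, D 0.689, F 0.636, C 0.560, A 0.555.
Largest remainders: B, E, D, F receive the extra seats.

A: 2, B: 3, C: 4, D: 4, E: 4, F: 5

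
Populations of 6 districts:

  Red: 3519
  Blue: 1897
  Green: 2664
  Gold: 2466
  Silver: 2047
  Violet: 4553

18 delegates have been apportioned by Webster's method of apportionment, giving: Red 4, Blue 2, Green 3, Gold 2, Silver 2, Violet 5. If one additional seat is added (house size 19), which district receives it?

Gold

Priority for the next seat is population ÷ (current seats + 0.5).
Priorities: Red 782.000, Blue 758.800, Green 761.143, Gold 986.400, Silver 818.800, Violet 827.818.
Highest priority: Gold.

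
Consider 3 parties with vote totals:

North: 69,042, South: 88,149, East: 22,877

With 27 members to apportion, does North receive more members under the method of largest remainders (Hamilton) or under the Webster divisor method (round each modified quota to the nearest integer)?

Hamilton: North 10, South 13, East 4.
Webster: North 11, South 13, East 3.
North gets 10 under Hamilton and 11 under Webster.

Webster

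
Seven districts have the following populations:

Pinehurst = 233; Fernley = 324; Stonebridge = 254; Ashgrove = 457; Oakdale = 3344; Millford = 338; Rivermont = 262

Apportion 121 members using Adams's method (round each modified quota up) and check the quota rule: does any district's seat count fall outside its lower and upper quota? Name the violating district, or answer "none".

Oakdale

Standard quotas: Pinehurst 5.409, Fernley 7.522, Stonebridge 5.897, Ashgrove 10.610, Oakdale 77.633, Millford 7.847, Rivermont 6.083.
Adams allocation: Pinehurst 6, Fernley 8, Stonebridge 6, Ashgrove 11, Oakdale 76, Millford 8, Rivermont 6.
Oakdale has quota 77.633 (lower 77, upper 78) but receives 76 — outside the quota interval.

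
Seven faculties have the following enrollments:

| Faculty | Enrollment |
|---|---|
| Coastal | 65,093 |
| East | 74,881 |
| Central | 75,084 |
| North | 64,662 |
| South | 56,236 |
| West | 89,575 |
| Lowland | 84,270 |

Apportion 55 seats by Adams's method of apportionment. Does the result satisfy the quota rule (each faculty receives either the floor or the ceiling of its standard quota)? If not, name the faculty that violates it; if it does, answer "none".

Standard quotas: Coastal 7.023, East 8.079, Central 8.100, North 6.976, South 6.067, West 9.664, Lowland 9.091.
Adams allocation: Coastal 7, East 8, Central 8, North 7, South 6, West 10, Lowland 9.
Every allocation lies between the lower and upper quota.

none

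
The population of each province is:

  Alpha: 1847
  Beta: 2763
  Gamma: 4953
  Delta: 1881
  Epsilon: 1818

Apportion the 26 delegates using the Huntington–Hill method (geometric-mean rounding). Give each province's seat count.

Alpha=4; Beta=5; Gamma=9; Delta=4; Epsilon=4

With divisor 523: modified quotas Alpha 3.532, Beta 5.283, Gamma 9.470, Delta 3.597, Epsilon 3.476.
Geometric-mean thresholds: Alpha √(3·4)=3.464, Beta √(5·6)=5.477, Gamma √(9·10)=9.487, Delta √(3·4)=3.464, Epsilon √(3·4)=3.464.
Each quota rounded against its threshold gives Alpha 4, Beta 5, Gamma 9, Delta 4, Epsilon 4 (total 26).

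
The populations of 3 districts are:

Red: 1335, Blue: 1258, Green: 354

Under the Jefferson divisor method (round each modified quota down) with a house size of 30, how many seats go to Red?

14

Standard divisor 2947/30 ≈ 98.233; standard quotas: Red 13.590, Blue 12.806, Green 3.604.
Rounding down gives 13, 12, 3 = 28 seats, so the divisor must be adjusted.
With modified divisor 90: modified quotas Red 14.833, Blue 13.978, Green 3.933.
Rounding down: Red 14, Blue 13, Green 3 (total 30).
Red receives 14.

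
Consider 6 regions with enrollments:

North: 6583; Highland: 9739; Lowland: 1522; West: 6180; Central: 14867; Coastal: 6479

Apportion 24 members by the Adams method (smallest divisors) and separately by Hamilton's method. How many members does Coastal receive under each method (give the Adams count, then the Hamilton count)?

4 and 3

Adams: North 4, Highland 5, Lowland 1, West 3, Central 7, Coastal 4.
Hamilton: North 4, Highland 5, Lowland 1, West 3, Central 8, Coastal 3.
Coastal gets 4 under Adams and 3 under Hamilton.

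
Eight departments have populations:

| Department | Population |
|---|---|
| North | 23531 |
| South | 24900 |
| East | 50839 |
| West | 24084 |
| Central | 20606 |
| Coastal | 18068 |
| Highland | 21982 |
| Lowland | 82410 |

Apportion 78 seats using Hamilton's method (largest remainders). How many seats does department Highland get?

The standard divisor is 266420/78 ≈ 3415.641.
Standard quotas: North 6.8892, South 7.2900, East 14.8842, West 7.0511, Central 6.0328, Coastal 5.2898, Highland 6.4357, Lowland 24.1272.
Lower quotas: North 6, South 7, East 14, West 7, Central 6, Coastal 5, Highland 6, Lowland 24 (sum 75, leaving 3 seats).
Remainders in descending order: North 0.8892, East 0.8842, Highland 0.4357, South 0.2900, Coastal 0.2898, Lowland 0.1272, West 0.0511, Central 0.0328.
The surplus seats go to North, East, Highland.
Highland receives 7.

7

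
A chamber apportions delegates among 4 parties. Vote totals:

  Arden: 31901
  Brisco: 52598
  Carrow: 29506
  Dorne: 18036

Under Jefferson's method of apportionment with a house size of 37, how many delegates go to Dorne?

Standard divisor 132041/37 ≈ 3568.676; standard quotas: Arden 8.939, Brisco 14.739, Carrow 8.268, Dorne 5.054.
Rounding down gives 8, 14, 8, 5 = 35 seats, so the divisor must be adjusted.
With modified divisor 3400: modified quotas Arden 9.383, Brisco 15.470, Carrow 8.678, Dorne 5.305.
Rounding down: Arden 9, Brisco 15, Carrow 8, Dorne 5 (total 37).
Dorne receives 5.

5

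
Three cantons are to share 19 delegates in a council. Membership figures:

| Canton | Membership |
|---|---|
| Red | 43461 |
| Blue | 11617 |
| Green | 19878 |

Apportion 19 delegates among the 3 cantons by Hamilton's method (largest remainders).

The standard divisor is 74956/19 ≈ 3945.053.
Standard quotas: Red 11.0166, Blue 2.9447, Green 5.0387.
Lower quotas: Red 11, Blue 2, Green 5 (sum 18, leaving 1 seat).
Remainders in descending order: Blue 0.9447, Green 0.0387, Red 0.0166.
The surplus seat goes to Blue.

Red: 11; Blue: 3; Green: 5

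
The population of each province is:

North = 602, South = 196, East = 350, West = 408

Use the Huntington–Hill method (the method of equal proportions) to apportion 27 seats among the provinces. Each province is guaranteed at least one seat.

With divisor 57: modified quotas North 10.561, South 3.439, East 6.140, West 7.158.
Geometric-mean thresholds: North √(10·11)=10.488, South √(3·4)=3.464, East √(6·7)=6.481, West √(7·8)=7.483.
Each quota rounded against its threshold gives North 11, South 3, East 6, West 7 (total 27).

North 11, South 3, East 6, West 7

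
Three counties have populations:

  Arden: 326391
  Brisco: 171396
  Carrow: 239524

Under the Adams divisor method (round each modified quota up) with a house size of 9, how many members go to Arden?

4

Standard divisor 737311/9 ≈ 81923.444; standard quotas: Arden 3.984, Brisco 2.092, Carrow 2.924.
Rounding up gives 4, 3, 3 = 10 seats, so the divisor must be adjusted.
With modified divisor 97200: modified quotas Arden 3.358, Brisco 1.763, Carrow 2.464.
Rounding up: Arden 4, Brisco 2, Carrow 3 (total 9).
Arden receives 4.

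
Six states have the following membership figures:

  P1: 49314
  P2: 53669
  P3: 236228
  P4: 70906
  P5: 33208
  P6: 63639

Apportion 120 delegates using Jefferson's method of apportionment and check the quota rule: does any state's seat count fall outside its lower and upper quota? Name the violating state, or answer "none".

Standard quotas: P1 11.673, P2 12.704, P3 55.916, P4 16.784, P5 7.860, P6 15.064.
Jefferson allocation: P1 11, P2 12, P3 57, P4 17, P5 8, P6 15.
P3 has quota 55.916 (lower 55, upper 56) but receives 57 — outside the quota interval.

P3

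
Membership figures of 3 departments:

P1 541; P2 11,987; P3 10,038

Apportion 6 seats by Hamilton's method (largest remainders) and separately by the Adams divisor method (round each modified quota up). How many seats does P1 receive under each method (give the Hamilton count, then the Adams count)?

0 and 1

Hamilton: P1 0, P2 3, P3 3.
Adams: P1 1, P2 3, P3 2.
P1 gets 0 under Hamilton and 1 under Adams.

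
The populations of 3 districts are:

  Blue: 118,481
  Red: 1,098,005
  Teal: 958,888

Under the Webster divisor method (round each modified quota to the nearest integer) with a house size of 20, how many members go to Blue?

1

Standard divisor 2175374/20 ≈ 108768.7; standard quotas: Blue 1.089, Red 10.095, Teal 8.816.
Rounding to the nearest integer gives Blue 1, Red 10, Teal 9 — total 20, matching the house size, so no adjustment is needed.
Blue receives 1.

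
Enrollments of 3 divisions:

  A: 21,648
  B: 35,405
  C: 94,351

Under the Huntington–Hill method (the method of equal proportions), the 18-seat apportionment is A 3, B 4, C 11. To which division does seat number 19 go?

C

Priority for the next seat is population ÷ (√(s·(s+1))).
Priorities: A 6249.239, B 7916.799, C 8212.200.
Highest priority: C.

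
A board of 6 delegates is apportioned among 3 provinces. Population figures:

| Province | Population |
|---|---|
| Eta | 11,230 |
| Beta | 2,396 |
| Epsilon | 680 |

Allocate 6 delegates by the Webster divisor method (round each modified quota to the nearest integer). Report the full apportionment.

Eta 5, Beta 1, Epsilon 0

Standard divisor 14306/6 ≈ 2384.333; standard quotas: Eta 4.710, Beta 1.005, Epsilon 0.285.
Rounding to the nearest integer gives Eta 5, Beta 1, Epsilon 0 — total 6, matching the house size, so no adjustment is needed.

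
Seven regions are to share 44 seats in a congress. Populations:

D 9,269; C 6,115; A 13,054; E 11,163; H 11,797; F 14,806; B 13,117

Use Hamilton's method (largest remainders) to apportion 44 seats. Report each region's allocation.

The standard divisor is 79321/44 ≈ 1802.75.
Standard quotas: D 5.1416, C 3.3920, A 7.2412, E 6.1922, H 6.5439, F 8.2130, B 7.2761.
Lower quotas: D 5, C 3, A 7, E 6, H 6, F 8, B 7 (sum 42, leaving 2 seats).
Remainders in descending order: H 0.5439, C 0.3920, B 0.2761, A 0.2412, F 0.2130, E 0.1922, D 0.1416.
The surplus seats go to H, C.

D 5, C 4, A 7, E 6, H 7, F 8, B 7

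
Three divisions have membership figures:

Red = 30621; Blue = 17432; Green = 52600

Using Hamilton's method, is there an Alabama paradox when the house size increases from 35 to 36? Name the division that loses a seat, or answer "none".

At 35 seats: Red 11, Blue 6, Green 18.
At 36 seats: Red 11, Blue 6, Green 19.
No division's allocation decreased.

none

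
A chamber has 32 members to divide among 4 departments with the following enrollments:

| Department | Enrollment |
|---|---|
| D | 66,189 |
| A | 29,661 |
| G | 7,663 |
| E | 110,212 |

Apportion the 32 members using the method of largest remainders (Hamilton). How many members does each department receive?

D 10; A 4; G 1; E 17

The standard divisor is 213725/32 ≈ 6678.906.
Standard quotas: D 9.9102, A 4.4410, G 1.1473, E 16.5015.
Lower quotas: D 9, A 4, G 1, E 16 (sum 30, leaving 2 seats).
Remainders in descending order: D 0.9102, E 0.5015, A 0.4410, G 0.1473.
The surplus seats go to D, E.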